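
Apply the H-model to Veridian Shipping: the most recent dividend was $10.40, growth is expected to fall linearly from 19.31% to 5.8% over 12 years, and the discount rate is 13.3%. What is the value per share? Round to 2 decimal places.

$259.11

H-model: P₀ = D₀[(1+g_L) + H(g_S−g_L)]/(r−g_L), with H = 12/2 = 6.
P₀ = 10.40 × [(1+0.058) + 6×(0.1931−0.058)] / (0.133−0.058)
   = 10.40 × 1.8686 / 0.075 = 259.1125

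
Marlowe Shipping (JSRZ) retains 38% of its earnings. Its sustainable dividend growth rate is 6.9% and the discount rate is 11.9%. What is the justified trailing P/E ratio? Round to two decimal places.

Payout ratio b = 1 − 0.38 = 0.62.
Justified trailing P/E = b(1+g)/(r−g) = 0.62×(1+0.069)/(0.119−0.069) = 13.2556

13.26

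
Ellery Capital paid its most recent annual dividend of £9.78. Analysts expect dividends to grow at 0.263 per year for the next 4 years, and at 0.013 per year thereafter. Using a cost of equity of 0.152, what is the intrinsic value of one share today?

£152.47

Two-stage DDM. Project D₁…D_4 at 0.263, terminal growth 0.013, discount at r = 0.152.
D_1 = 12.3521
D_2 = 15.6008
D_3 = 19.7038
D_4 = 24.8858
Terminal value at t=4: TV = D_5/(r−g) = 25.2094/(0.152−0.013) = 181.3623
P₀ = 12.3521/(1+0.152)^1 + 15.6008/(1+0.152)^2 + 19.7038/(1+0.152)^3 + 24.8858/(1+0.152)^4 + 181.3623/(1+0.152)^4 = 152.4722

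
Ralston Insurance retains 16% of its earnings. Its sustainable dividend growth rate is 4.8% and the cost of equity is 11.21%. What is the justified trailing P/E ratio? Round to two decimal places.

Payout ratio b = 1 − 0.16 = 0.84.
Justified trailing P/E = b(1+g)/(r−g) = 0.84×(1+0.048)/(0.1121−0.048) = 13.7335

13.73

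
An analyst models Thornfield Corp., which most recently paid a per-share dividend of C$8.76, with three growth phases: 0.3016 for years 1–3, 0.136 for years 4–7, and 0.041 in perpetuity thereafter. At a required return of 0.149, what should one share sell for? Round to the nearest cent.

C$200.70

Three-stage DDM. Project D₁…D_7; terminal Gordon value at t=7 with g = 0.041; discount at r = 0.149.
D_1 = 11.4020
D_2 = 14.8409
D_3 = 19.3169
D_4 = 21.9440
D_5 = 24.9283
D_6 = 28.3186
D_7 = 32.1699
TV_7 = 33.4889/(0.149−0.041) = 310.0823
P₀ = Σ Dₜ/(1+r)ᵗ + TV_7/(1+r)^7 = 200.6954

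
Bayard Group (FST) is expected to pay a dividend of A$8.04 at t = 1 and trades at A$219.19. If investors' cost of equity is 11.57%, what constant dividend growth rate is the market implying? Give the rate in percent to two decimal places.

7.90%

From P₀ = D₁/(r − g), the implied growth is g = r − D₁/P₀.
g = 0.1157 − 8.04/219.19 = 0.1157 − 0.03668 = 0.07902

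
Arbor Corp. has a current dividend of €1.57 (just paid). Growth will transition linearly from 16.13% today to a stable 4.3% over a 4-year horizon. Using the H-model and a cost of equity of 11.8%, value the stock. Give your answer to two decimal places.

H-model: P₀ = D₀[(1+g_L) + H(g_S−g_L)]/(r−g_L), with H = 4/2 = 2.
P₀ = 1.57 × [(1+0.043) + 2×(0.1613−0.043)] / (0.118−0.043)
   = 1.57 × 1.2796 / 0.075 = 26.7863

€26.79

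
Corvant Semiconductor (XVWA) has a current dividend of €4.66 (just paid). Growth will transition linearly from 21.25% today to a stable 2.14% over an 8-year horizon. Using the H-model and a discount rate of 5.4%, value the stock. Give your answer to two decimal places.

€255.27

H-model: P₀ = D₀[(1+g_L) + H(g_S−g_L)]/(r−g_L), with H = 8/2 = 4.
P₀ = 4.66 × [(1+0.0214) + 4×(0.2125−0.0214)] / (0.054−0.0214)
   = 4.66 × 1.7858 / 0.0326 = 255.2708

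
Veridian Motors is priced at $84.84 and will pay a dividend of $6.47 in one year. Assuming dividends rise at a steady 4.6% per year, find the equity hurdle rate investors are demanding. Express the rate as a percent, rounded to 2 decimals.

12.23%

Rearranging the constant-growth DDM: r = D₁/P₀ + g.
r = 6.4700 / 84.84 + 0.046 = 0.07626 + 0.046 = 0.12226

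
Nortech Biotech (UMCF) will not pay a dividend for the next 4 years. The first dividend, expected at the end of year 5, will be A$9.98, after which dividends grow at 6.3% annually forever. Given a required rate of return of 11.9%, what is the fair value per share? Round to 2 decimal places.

A$113.66

Deferred-dividend DDM. At t=4 the remaining stream is a growing perpetuity with first payment D_5 = 9.98.
V_4 = D_5/(r−g) = 9.98/(0.119−0.063) = 178.2143
P₀ = V_4/(1+r)^4 = 178.2143/(1+0.119)^4 = 113.6638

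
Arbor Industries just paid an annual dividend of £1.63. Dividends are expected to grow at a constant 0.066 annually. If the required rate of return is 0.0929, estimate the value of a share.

£64.59

Gordon growth model: P₀ = D₁/(r − g). D₁ = 1.63 × (1 + 0.066) = 1.7376.
P₀ = 1.7376 / (0.0929 − 0.066) = 1.7376 / 0.0269 = 64.5941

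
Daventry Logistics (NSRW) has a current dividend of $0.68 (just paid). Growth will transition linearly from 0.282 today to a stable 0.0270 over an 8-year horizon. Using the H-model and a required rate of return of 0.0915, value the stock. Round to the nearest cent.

H-model: P₀ = D₀[(1+g_L) + H(g_S−g_L)]/(r−g_L), with H = 8/2 = 4.
P₀ = 0.68 × [(1+0.027) + 4×(0.282−0.027)] / (0.0915−0.027)
   = 0.68 × 2.0470 / 0.0645 = 21.5808

$21.58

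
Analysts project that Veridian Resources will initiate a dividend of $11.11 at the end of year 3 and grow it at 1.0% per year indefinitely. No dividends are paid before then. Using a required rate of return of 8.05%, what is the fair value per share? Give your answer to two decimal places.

$134.98

Deferred-dividend DDM. At t=2 the remaining stream is a growing perpetuity with first payment D_3 = 11.11.
V_2 = D_3/(r−g) = 11.11/(0.0805−0.01) = 157.5887
P₀ = V_2/(1+r)^2 = 157.5887/(1+0.0805)^2 = 134.9819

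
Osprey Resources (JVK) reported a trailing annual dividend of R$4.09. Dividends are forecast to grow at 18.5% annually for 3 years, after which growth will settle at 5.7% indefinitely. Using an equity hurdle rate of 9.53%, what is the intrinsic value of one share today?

Two-stage DDM. Project D₁…D_3 at 0.185, terminal growth 0.057, discount at r = 0.0953.
D_1 = 4.8467
D_2 = 5.7433
D_3 = 6.8058
Terminal value at t=3: TV = D_4/(r−g) = 7.1937/(0.0953−0.057) = 187.8255
P₀ = 4.8467/(1+0.0953)^1 + 5.7433/(1+0.0953)^2 + 6.8058/(1+0.0953)^3 + 187.8255/(1+0.0953)^3 = 157.3322

R$157.33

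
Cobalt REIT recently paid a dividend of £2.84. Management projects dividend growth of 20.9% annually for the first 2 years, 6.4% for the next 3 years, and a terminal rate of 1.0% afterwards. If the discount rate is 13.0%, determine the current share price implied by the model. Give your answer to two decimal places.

Three-stage DDM. Project D₁…D_5; terminal Gordon value at t=5 with g = 0.01; discount at r = 0.13.
D_1 = 3.4336
D_2 = 4.1512
D_3 = 4.4168
D_4 = 4.6995
D_5 = 5.0003
TV_5 = 5.0503/(0.13−0.01) = 42.0858
P₀ = Σ Dₜ/(1+r)ᵗ + TV_5/(1+r)^5 = 37.7894

£37.79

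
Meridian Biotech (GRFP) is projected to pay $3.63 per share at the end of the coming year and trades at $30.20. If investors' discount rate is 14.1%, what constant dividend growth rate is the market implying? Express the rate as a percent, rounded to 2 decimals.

From P₀ = D₁/(r − g), the implied growth is g = r − D₁/P₀.
g = 0.141 − 3.63/30.20 = 0.141 − 0.12020 = 0.02080

2.08%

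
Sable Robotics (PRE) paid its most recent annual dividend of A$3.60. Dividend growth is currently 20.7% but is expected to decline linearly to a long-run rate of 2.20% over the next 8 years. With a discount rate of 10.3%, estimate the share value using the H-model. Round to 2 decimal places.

A$78.31

H-model: P₀ = D₀[(1+g_L) + H(g_S−g_L)]/(r−g_L), with H = 8/2 = 4.
P₀ = 3.60 × [(1+0.022) + 4×(0.207−0.022)] / (0.103−0.022)
   = 3.60 × 1.7620 / 0.081 = 78.3111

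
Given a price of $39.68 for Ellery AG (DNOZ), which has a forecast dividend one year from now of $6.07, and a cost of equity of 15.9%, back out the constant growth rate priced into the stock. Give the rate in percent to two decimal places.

0.60%

From P₀ = D₁/(r − g), the implied growth is g = r − D₁/P₀.
g = 0.159 − 6.07/39.68 = 0.159 − 0.15297 = 0.00603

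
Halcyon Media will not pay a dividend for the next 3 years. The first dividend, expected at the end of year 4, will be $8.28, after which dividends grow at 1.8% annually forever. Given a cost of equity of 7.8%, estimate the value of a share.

Deferred-dividend DDM. At t=3 the remaining stream is a growing perpetuity with first payment D_4 = 8.28.
V_3 = D_4/(r−g) = 8.28/(0.078−0.018) = 138.0000
P₀ = V_3/(1+r)^3 = 138.0000/(1+0.078)^3 = 110.1597

$110.16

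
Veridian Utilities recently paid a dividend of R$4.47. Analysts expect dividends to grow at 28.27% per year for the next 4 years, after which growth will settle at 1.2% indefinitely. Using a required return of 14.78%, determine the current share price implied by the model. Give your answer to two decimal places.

Two-stage DDM. Project D₁…D_4 at 0.2827, terminal growth 0.012, discount at r = 0.1478.
D_1 = 5.7337
D_2 = 7.3546
D_3 = 9.4337
D_4 = 12.1006
Terminal value at t=4: TV = D_5/(r−g) = 12.2458/(0.1478−0.012) = 90.1755
P₀ = 5.7337/(1+0.1478)^1 + 7.3546/(1+0.1478)^2 + 9.4337/(1+0.1478)^3 + 12.1006/(1+0.1478)^4 + 90.1755/(1+0.1478)^4 = 75.7427

R$75.74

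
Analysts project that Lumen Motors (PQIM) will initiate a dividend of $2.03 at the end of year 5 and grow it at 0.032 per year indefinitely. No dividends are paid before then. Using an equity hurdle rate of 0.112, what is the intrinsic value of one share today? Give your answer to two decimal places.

Deferred-dividend DDM. At t=4 the remaining stream is a growing perpetuity with first payment D_5 = 2.03.
V_4 = D_5/(r−g) = 2.03/(0.112−0.032) = 25.3750
P₀ = V_4/(1+r)^4 = 25.3750/(1+0.112)^4 = 16.5954

$16.60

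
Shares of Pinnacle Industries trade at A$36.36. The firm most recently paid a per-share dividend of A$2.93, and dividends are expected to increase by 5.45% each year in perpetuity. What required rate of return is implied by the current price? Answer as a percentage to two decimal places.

Rearranging the constant-growth DDM: r = D₁/P₀ + g.
D₁ = 2.93 × (1 + 0.0545) = 3.0897.
r = 3.0897 / 36.36 + 0.0545 = 0.08497 + 0.0545 = 0.13947

13.95%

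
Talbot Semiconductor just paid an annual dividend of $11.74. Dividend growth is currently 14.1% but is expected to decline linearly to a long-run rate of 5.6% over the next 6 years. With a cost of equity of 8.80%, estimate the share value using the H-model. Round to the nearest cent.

$480.97

H-model: P₀ = D₀[(1+g_L) + H(g_S−g_L)]/(r−g_L), with H = 6/2 = 3.
P₀ = 11.74 × [(1+0.056) + 3×(0.141−0.056)] / (0.088−0.056)
   = 11.74 × 1.3110 / 0.032 = 480.9731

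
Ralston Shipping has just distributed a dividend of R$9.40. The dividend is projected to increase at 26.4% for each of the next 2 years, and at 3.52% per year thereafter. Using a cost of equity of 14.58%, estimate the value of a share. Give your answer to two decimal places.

R$128.88

Two-stage DDM. Project D₁…D_2 at 0.264, terminal growth 0.0352, discount at r = 0.1458.
D_1 = 11.8816
D_2 = 15.0183
Terminal value at t=2: TV = D_3/(r−g) = 15.5470/(0.1458−0.0352) = 140.5695
P₀ = 11.8816/(1+0.1458)^1 + 15.0183/(1+0.1458)^2 + 140.5695/(1+0.1458)^2 = 128.8805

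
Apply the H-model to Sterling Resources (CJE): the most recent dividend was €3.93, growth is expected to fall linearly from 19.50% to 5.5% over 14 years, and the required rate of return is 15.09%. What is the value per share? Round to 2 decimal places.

€83.39

H-model: P₀ = D₀[(1+g_L) + H(g_S−g_L)]/(r−g_L), with H = 14/2 = 7.
P₀ = 3.93 × [(1+0.055) + 7×(0.195−0.055)] / (0.1509−0.055)
   = 3.93 × 2.0350 / 0.0959 = 83.3947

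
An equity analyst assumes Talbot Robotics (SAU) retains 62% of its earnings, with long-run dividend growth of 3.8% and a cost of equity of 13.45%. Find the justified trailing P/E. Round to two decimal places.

4.09

Payout ratio b = 1 − 0.62 = 0.38.
Justified trailing P/E = b(1+g)/(r−g) = 0.38×(1+0.038)/(0.1345−0.038) = 4.0875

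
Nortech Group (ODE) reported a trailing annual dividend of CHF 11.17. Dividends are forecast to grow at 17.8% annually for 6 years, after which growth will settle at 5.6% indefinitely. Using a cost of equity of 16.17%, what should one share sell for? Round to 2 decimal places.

Two-stage DDM. Project D₁…D_6 at 0.178, terminal growth 0.056, discount at r = 0.1617.
D_1 = 13.1583
D_2 = 15.5004
D_3 = 18.2595
D_4 = 21.5097
D_5 = 25.3384
D_6 = 29.8487
Terminal value at t=6: TV = D_7/(r−g) = 31.5202/(0.1617−0.056) = 298.2043
P₀ = 13.1583/(1+0.1617)^1 + 15.5004/(1+0.1617)^2 + 18.2595/(1+0.1617)^3 + 21.5097/(1+0.1617)^4 + 25.3384/(1+0.1617)^5 + 29.8487/(1+0.1617)^6 + 298.2043/(1+0.1617)^6 = 191.7142

CHF 191.71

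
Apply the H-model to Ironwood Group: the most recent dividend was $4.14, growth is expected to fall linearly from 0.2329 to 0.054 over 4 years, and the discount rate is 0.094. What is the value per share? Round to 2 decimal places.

H-model: P₀ = D₀[(1+g_L) + H(g_S−g_L)]/(r−g_L), with H = 4/2 = 2.
P₀ = 4.14 × [(1+0.054) + 2×(0.2329−0.054)] / (0.094−0.054)
   = 4.14 × 1.4118 / 0.04 = 146.1213

$146.12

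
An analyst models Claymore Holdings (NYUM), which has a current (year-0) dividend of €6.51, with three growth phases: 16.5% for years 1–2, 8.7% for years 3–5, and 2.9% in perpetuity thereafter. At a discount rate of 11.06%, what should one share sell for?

€119.28

Three-stage DDM. Project D₁…D_5; terminal Gordon value at t=5 with g = 0.029; discount at r = 0.1106.
D_1 = 7.5842
D_2 = 8.8355
D_3 = 9.6042
D_4 = 10.4398
D_5 = 11.3481
TV_5 = 11.6771/(0.1106−0.029) = 143.1023
P₀ = Σ Dₜ/(1+r)ᵗ + TV_5/(1+r)^5 = 119.2770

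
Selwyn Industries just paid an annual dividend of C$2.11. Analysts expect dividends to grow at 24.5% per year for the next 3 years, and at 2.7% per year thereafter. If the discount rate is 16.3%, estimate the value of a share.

Two-stage DDM. Project D₁…D_3 at 0.245, terminal growth 0.027, discount at r = 0.163.
D_1 = 2.6269
D_2 = 3.2706
D_3 = 4.0718
Terminal value at t=3: TV = D_4/(r−g) = 4.1818/(0.163−0.027) = 30.7484
P₀ = 2.6269/(1+0.163)^1 + 3.2706/(1+0.163)^2 + 4.0718/(1+0.163)^3 + 30.7484/(1+0.163)^3 = 26.8124

C$26.81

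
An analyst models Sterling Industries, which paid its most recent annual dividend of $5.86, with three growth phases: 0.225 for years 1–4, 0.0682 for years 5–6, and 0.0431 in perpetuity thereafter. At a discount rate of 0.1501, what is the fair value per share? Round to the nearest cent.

Three-stage DDM. Project D₁…D_6; terminal Gordon value at t=6 with g = 0.0431; discount at r = 0.1501.
D_1 = 7.1785
D_2 = 8.7937
D_3 = 10.7722
D_4 = 13.1960
D_5 = 14.0960
D_6 = 15.0573
TV_6 = 15.7063/(0.1501−0.0431) = 146.7876
P₀ = Σ Dₜ/(1+r)ᵗ + TV_6/(1+r)^6 = 104.4517

$104.45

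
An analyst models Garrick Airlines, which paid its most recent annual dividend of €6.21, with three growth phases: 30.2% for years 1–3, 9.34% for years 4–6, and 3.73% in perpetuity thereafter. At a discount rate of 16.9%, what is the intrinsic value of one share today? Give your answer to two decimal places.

€101.05

Three-stage DDM. Project D₁…D_6; terminal Gordon value at t=6 with g = 0.0373; discount at r = 0.169.
D_1 = 8.0854
D_2 = 10.5272
D_3 = 13.7064
D_4 = 14.9866
D_5 = 16.3864
D_6 = 17.9169
TV_6 = 18.5852/(0.169−0.0373) = 141.1173
P₀ = Σ Dₜ/(1+r)ᵗ + TV_6/(1+r)^6 = 101.0474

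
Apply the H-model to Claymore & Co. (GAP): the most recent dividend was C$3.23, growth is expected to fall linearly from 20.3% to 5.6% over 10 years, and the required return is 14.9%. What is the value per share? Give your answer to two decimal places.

C$62.20

H-model: P₀ = D₀[(1+g_L) + H(g_S−g_L)]/(r−g_L), with H = 10/2 = 5.
P₀ = 3.23 × [(1+0.056) + 5×(0.203−0.056)] / (0.149−0.056)
   = 3.23 × 1.7910 / 0.093 = 62.2035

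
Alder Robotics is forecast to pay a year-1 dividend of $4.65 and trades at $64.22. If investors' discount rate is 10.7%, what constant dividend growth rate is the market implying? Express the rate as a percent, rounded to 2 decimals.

3.46%

From P₀ = D₁/(r − g), the implied growth is g = r − D₁/P₀.
g = 0.107 − 4.65/64.22 = 0.107 − 0.07241 = 0.03459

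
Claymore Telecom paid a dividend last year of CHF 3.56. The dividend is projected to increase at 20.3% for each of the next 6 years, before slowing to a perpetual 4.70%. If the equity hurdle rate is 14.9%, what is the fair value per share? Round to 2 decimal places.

Two-stage DDM. Project D₁…D_6 at 0.203, terminal growth 0.047, discount at r = 0.149.
D_1 = 4.2827
D_2 = 5.1521
D_3 = 6.1979
D_4 = 7.4561
D_5 = 8.9697
D_6 = 10.7906
Terminal value at t=6: TV = D_7/(r−g) = 11.2977/(0.149−0.047) = 110.7619
P₀ = 4.2827/(1+0.149)^1 + 5.1521/(1+0.149)^2 + 6.1979/(1+0.149)^3 + 7.4561/(1+0.149)^4 + 8.9697/(1+0.149)^5 + 10.7906/(1+0.149)^6 + 110.7619/(1+0.149)^6 = 73.2981

CHF 73.30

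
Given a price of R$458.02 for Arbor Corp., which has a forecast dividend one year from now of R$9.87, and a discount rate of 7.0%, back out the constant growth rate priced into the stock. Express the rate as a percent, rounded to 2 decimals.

4.85%

From P₀ = D₁/(r − g), the implied growth is g = r − D₁/P₀.
g = 0.07 − 9.87/458.02 = 0.07 − 0.02155 = 0.04845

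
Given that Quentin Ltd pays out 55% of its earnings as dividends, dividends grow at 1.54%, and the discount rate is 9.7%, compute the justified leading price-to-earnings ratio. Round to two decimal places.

6.74

Justified leading P/E = b/(r−g) = 0.55/(0.097−0.0154) = 6.7402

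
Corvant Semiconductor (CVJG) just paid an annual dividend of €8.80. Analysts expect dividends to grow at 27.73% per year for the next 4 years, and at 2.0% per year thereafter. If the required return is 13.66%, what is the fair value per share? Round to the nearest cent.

Two-stage DDM. Project D₁…D_4 at 0.2773, terminal growth 0.02, discount at r = 0.1366.
D_1 = 11.2402
D_2 = 14.3572
D_3 = 18.3384
D_4 = 23.4236
Terminal value at t=4: TV = D_5/(r−g) = 23.8921/(0.1366−0.02) = 204.9066
P₀ = 11.2402/(1+0.1366)^1 + 14.3572/(1+0.1366)^2 + 18.3384/(1+0.1366)^3 + 23.4236/(1+0.1366)^4 + 204.9066/(1+0.1366)^4 = 170.3069

€170.31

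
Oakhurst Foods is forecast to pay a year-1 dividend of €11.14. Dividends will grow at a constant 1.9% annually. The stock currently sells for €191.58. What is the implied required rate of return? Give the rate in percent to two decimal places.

7.71%

Rearranging the constant-growth DDM: r = D₁/P₀ + g.
r = 11.1400 / 191.58 + 0.019 = 0.05815 + 0.019 = 0.07715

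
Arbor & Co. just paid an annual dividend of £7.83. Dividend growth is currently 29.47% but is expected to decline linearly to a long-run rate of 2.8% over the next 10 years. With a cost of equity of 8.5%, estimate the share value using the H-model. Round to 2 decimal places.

H-model: P₀ = D₀[(1+g_L) + H(g_S−g_L)]/(r−g_L), with H = 10/2 = 5.
P₀ = 7.83 × [(1+0.028) + 5×(0.2947−0.028)] / (0.085−0.028)
   = 7.83 × 2.3615 / 0.057 = 324.3955

£324.40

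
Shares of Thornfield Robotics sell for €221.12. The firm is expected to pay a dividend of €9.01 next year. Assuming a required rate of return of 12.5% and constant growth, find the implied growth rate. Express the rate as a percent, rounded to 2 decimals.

From P₀ = D₁/(r − g), the implied growth is g = r − D₁/P₀.
g = 0.125 − 9.01/221.12 = 0.125 − 0.04075 = 0.08425

8.43%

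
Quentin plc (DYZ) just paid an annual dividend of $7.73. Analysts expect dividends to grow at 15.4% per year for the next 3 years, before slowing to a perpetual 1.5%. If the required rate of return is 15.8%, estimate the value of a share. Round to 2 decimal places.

$77.33

Two-stage DDM. Project D₁…D_3 at 0.154, terminal growth 0.015, discount at r = 0.158.
D_1 = 8.9204
D_2 = 10.2942
D_3 = 11.8795
Terminal value at t=3: TV = D_4/(r−g) = 12.0577/(0.158−0.015) = 84.3193
P₀ = 8.9204/(1+0.158)^1 + 10.2942/(1+0.158)^2 + 11.8795/(1+0.158)^3 + 84.3193/(1+0.158)^3 = 77.3303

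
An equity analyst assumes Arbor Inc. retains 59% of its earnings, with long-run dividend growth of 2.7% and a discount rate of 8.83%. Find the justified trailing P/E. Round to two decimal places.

Payout ratio b = 1 − 0.59 = 0.41.
Justified trailing P/E = b(1+g)/(r−g) = 0.41×(1+0.027)/(0.0883−0.027) = 6.8690

6.87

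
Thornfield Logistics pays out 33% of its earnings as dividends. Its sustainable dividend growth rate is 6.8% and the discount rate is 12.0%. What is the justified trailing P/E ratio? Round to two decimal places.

6.78

Justified trailing P/E = b(1+g)/(r−g) = 0.33×(1+0.068)/(0.12−0.068) = 6.7777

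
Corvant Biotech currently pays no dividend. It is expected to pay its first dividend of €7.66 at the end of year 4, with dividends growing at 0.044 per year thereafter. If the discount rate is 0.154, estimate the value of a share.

€45.31

Deferred-dividend DDM. At t=3 the remaining stream is a growing perpetuity with first payment D_4 = 7.66.
V_3 = D_4/(r−g) = 7.66/(0.154−0.044) = 69.6364
P₀ = V_3/(1+r)^3 = 69.6364/(1+0.154)^3 = 45.3126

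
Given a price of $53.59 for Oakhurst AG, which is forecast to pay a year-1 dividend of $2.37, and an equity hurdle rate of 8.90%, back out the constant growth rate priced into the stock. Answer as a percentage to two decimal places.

From P₀ = D₁/(r − g), the implied growth is g = r − D₁/P₀.
g = 0.089 − 2.37/53.59 = 0.089 − 0.04422 = 0.04478

4.48%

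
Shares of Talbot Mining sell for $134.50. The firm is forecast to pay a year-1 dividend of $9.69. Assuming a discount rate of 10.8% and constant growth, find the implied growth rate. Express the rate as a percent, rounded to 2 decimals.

3.60%

From P₀ = D₁/(r − g), the implied growth is g = r − D₁/P₀.
g = 0.108 − 9.69/134.50 = 0.108 − 0.07204 = 0.03596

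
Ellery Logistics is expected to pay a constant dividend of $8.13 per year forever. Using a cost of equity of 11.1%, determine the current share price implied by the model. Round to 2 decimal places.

Zero-growth DDM (perpetuity): P₀ = D/r = 8.13 / 0.111 = 73.2432

$73.24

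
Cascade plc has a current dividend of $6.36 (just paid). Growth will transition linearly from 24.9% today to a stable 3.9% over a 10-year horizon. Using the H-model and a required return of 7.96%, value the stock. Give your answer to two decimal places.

$327.24

H-model: P₀ = D₀[(1+g_L) + H(g_S−g_L)]/(r−g_L), with H = 10/2 = 5.
P₀ = 6.36 × [(1+0.039) + 5×(0.249−0.039)] / (0.0796−0.039)
   = 6.36 × 2.0890 / 0.0406 = 327.2424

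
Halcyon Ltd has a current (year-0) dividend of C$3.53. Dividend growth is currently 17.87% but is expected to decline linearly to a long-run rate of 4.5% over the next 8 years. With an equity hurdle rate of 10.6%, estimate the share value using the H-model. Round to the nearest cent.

H-model: P₀ = D₀[(1+g_L) + H(g_S−g_L)]/(r−g_L), with H = 8/2 = 4.
P₀ = 3.53 × [(1+0.045) + 4×(0.1787−0.045)] / (0.106−0.045)
   = 3.53 × 1.5798 / 0.061 = 91.4212

C$91.42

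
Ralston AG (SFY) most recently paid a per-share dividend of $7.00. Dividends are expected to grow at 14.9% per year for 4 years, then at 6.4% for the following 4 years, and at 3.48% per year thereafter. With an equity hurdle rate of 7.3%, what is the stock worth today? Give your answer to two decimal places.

$310.44

Three-stage DDM. Project D₁…D_8; terminal Gordon value at t=8 with g = 0.0348; discount at r = 0.073.
D_1 = 8.0430
D_2 = 9.2414
D_3 = 10.6184
D_4 = 12.2005
D_5 = 12.9813
D_6 = 13.8122
D_7 = 14.6961
D_8 = 15.6367
TV_8 = 16.1808/(0.073−0.0348) = 423.5822
P₀ = Σ Dₜ/(1+r)ᵗ + TV_8/(1+r)^8 = 310.4407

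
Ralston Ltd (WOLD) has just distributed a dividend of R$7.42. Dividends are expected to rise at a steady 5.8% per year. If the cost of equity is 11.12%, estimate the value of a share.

R$147.56

Gordon growth model: P₀ = D₁/(r − g). D₁ = 7.42 × (1 + 0.058) = 7.8504.
P₀ = 7.8504 / (0.1112 − 0.058) = 7.8504 / 0.0532 = 147.5632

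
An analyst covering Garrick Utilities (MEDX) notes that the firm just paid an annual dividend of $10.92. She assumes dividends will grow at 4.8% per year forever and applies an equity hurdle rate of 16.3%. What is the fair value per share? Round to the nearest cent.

Gordon growth model: P₀ = D₁/(r − g). D₁ = 10.92 × (1 + 0.048) = 11.4442.
P₀ = 11.4442 / (0.163 − 0.048) = 11.4442 / 0.115 = 99.5144

$99.51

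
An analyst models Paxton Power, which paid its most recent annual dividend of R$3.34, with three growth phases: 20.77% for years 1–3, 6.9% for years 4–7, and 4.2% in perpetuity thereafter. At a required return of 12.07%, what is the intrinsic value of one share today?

R$72.35

Three-stage DDM. Project D₁…D_7; terminal Gordon value at t=7 with g = 0.042; discount at r = 0.1207.
D_1 = 4.0337
D_2 = 4.8715
D_3 = 5.8833
D_4 = 6.2893
D_5 = 6.7232
D_6 = 7.1872
D_7 = 7.6831
TV_7 = 8.0058/(0.1207−0.042) = 101.7249
P₀ = Σ Dₜ/(1+r)ᵗ + TV_7/(1+r)^7 = 72.3501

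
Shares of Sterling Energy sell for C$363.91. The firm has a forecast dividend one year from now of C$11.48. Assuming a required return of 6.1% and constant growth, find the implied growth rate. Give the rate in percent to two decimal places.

2.95%

From P₀ = D₁/(r − g), the implied growth is g = r − D₁/P₀.
g = 0.061 − 11.48/363.91 = 0.061 − 0.03155 = 0.02945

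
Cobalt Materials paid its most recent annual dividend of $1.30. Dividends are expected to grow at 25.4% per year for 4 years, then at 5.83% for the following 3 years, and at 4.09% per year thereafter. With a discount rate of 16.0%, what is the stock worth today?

Three-stage DDM. Project D₁…D_7; terminal Gordon value at t=7 with g = 0.0409; discount at r = 0.16.
D_1 = 1.6302
D_2 = 2.0443
D_3 = 2.5635
D_4 = 3.2146
D_5 = 3.4021
D_6 = 3.6004
D_7 = 3.8103
TV_7 = 3.9661/(0.16−0.0409) = 33.3010
P₀ = Σ Dₜ/(1+r)ᵗ + TV_7/(1+r)^7 = 22.5709

$22.57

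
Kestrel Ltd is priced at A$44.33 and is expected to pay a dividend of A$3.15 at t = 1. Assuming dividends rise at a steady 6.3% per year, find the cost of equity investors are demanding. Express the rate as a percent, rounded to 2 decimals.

Rearranging the constant-growth DDM: r = D₁/P₀ + g.
r = 3.1500 / 44.33 + 0.063 = 0.07106 + 0.063 = 0.13406

13.41%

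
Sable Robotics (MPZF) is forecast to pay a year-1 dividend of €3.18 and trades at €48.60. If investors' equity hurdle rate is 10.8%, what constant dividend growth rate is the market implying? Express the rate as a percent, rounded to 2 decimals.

4.26%

From P₀ = D₁/(r − g), the implied growth is g = r − D₁/P₀.
g = 0.108 − 3.18/48.60 = 0.108 − 0.06543 = 0.04257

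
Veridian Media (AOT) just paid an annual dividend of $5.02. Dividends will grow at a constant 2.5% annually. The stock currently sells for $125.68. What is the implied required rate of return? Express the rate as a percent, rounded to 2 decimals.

6.59%

Rearranging the constant-growth DDM: r = D₁/P₀ + g.
D₁ = 5.02 × (1 + 0.025) = 5.1455.
r = 5.1455 / 125.68 + 0.025 = 0.04094 + 0.025 = 0.06594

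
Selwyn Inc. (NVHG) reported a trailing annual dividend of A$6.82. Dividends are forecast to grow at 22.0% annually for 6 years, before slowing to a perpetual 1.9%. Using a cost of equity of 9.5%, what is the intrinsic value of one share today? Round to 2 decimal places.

Two-stage DDM. Project D₁…D_6 at 0.22, terminal growth 0.019, discount at r = 0.095.
D_1 = 8.3204
D_2 = 10.1509
D_3 = 12.3841
D_4 = 15.1086
D_5 = 18.4325
D_6 = 22.4876
Terminal value at t=6: TV = D_7/(r−g) = 22.9149/(0.095−0.019) = 301.5115
P₀ = 8.3204/(1+0.095)^1 + 10.1509/(1+0.095)^2 + 12.3841/(1+0.095)^3 + 15.1086/(1+0.095)^4 + 18.4325/(1+0.095)^5 + 22.4876/(1+0.095)^6 + 301.5115/(1+0.095)^6 = 235.6721

A$235.67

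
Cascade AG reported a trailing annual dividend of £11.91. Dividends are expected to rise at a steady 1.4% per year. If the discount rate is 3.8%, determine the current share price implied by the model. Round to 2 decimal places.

£503.20

Gordon growth model: P₀ = D₁/(r − g). D₁ = 11.91 × (1 + 0.014) = 12.0767.
P₀ = 12.0767 / (0.038 − 0.014) = 12.0767 / 0.024 = 503.1975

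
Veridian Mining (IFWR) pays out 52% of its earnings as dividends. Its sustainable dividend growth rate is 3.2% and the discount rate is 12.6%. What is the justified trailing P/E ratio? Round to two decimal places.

5.71

Justified trailing P/E = b(1+g)/(r−g) = 0.52×(1+0.032)/(0.126−0.032) = 5.7089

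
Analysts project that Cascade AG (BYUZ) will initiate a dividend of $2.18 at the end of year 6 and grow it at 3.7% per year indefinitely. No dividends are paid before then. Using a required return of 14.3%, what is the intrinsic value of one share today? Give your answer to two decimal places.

Deferred-dividend DDM. At t=5 the remaining stream is a growing perpetuity with first payment D_6 = 2.18.
V_5 = D_6/(r−g) = 2.18/(0.143−0.037) = 20.5660
P₀ = V_5/(1+r)^5 = 20.5660/(1+0.143)^5 = 10.5419

$10.54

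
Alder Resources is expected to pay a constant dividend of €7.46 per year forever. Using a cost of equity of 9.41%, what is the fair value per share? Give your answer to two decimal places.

€79.28

Zero-growth DDM (perpetuity): P₀ = D/r = 7.46 / 0.0941 = 79.2774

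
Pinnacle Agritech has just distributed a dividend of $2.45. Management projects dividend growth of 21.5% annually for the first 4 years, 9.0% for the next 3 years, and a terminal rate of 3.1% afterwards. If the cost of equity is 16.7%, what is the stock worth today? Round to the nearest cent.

$36.18

Three-stage DDM. Project D₁…D_7; terminal Gordon value at t=7 with g = 0.031; discount at r = 0.167.
D_1 = 2.9768
D_2 = 3.6168
D_3 = 4.3944
D_4 = 5.3391
D_5 = 5.8197
D_6 = 6.3434
D_7 = 6.9143
TV_7 = 7.1287/(0.167−0.031) = 52.4168
P₀ = Σ Dₜ/(1+r)ᵗ + TV_7/(1+r)^7 = 36.1774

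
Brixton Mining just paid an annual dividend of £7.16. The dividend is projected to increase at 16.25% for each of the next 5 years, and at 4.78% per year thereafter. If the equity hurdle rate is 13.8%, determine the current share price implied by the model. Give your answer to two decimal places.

Two-stage DDM. Project D₁…D_5 at 0.1625, terminal growth 0.0478, discount at r = 0.138.
D_1 = 8.3235
D_2 = 9.6761
D_3 = 11.2484
D_4 = 13.0763
D_5 = 15.2012
Terminal value at t=5: TV = D_6/(r−g) = 15.9278/(0.138−0.0478) = 176.5833
P₀ = 8.3235/(1+0.138)^1 + 9.6761/(1+0.138)^2 + 11.2484/(1+0.138)^3 + 13.0763/(1+0.138)^4 + 15.2012/(1+0.138)^5 + 176.5833/(1+0.138)^5 = 130.7003

£130.70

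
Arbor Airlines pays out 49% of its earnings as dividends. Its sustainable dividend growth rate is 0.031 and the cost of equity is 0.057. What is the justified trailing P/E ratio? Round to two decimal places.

Justified trailing P/E = b(1+g)/(r−g) = 0.49×(1+0.031)/(0.057−0.031) = 19.4304

19.43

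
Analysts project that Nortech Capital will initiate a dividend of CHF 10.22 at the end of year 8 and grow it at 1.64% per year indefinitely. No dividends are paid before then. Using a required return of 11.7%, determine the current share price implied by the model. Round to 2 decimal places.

CHF 46.83

Deferred-dividend DDM. At t=7 the remaining stream is a growing perpetuity with first payment D_8 = 10.22.
V_7 = D_8/(r−g) = 10.22/(0.117−0.0164) = 101.5905
P₀ = V_7/(1+r)^7 = 101.5905/(1+0.117)^7 = 46.8253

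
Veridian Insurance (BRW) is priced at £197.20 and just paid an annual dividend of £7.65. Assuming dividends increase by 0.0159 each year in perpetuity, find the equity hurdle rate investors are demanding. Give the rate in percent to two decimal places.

Rearranging the constant-growth DDM: r = D₁/P₀ + g.
D₁ = 7.65 × (1 + 0.0159) = 7.7716.
r = 7.7716 / 197.20 + 0.0159 = 0.03941 + 0.0159 = 0.05531

5.53%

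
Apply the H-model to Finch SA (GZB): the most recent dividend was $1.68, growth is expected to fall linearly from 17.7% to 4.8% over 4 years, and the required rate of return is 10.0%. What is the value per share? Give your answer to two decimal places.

$42.19

H-model: P₀ = D₀[(1+g_L) + H(g_S−g_L)]/(r−g_L), with H = 4/2 = 2.
P₀ = 1.68 × [(1+0.048) + 2×(0.177−0.048)] / (0.1−0.048)
   = 1.68 × 1.3060 / 0.052 = 42.1938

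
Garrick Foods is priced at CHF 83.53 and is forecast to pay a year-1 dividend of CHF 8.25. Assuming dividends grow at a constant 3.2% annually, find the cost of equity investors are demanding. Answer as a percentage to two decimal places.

13.08%

Rearranging the constant-growth DDM: r = D₁/P₀ + g.
r = 8.2500 / 83.53 + 0.032 = 0.09877 + 0.032 = 0.13077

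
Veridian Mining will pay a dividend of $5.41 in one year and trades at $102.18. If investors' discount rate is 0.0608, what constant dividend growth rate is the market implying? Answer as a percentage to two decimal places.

0.79%

From P₀ = D₁/(r − g), the implied growth is g = r − D₁/P₀.
g = 0.0608 − 5.41/102.18 = 0.0608 − 0.05295 = 0.00785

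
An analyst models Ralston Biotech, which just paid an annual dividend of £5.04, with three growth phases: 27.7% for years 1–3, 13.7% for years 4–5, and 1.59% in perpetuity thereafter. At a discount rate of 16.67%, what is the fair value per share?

Three-stage DDM. Project D₁…D_5; terminal Gordon value at t=5 with g = 0.0159; discount at r = 0.1667.
D_1 = 6.4361
D_2 = 8.2189
D_3 = 10.4955
D_4 = 11.9334
D_5 = 13.5683
TV_5 = 13.7840/(0.1667−0.0159) = 91.4058
P₀ = Σ Dₜ/(1+r)ᵗ + TV_5/(1+r)^5 = 73.1648

£73.16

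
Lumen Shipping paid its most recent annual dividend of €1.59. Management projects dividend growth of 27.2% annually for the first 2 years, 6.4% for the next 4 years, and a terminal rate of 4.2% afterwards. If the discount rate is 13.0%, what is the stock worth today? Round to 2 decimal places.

Three-stage DDM. Project D₁…D_6; terminal Gordon value at t=6 with g = 0.042; discount at r = 0.13.
D_1 = 2.0225
D_2 = 2.5726
D_3 = 2.7372
D_4 = 2.9124
D_5 = 3.0988
D_6 = 3.2971
TV_6 = 3.4356/(0.13−0.042) = 39.0412
P₀ = Σ Dₜ/(1+r)ᵗ + TV_6/(1+r)^6 = 29.5056

€29.51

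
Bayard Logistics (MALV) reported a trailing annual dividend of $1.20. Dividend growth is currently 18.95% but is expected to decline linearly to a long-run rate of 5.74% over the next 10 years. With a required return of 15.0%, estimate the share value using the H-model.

H-model: P₀ = D₀[(1+g_L) + H(g_S−g_L)]/(r−g_L), with H = 10/2 = 5.
P₀ = 1.20 × [(1+0.0574) + 5×(0.1895−0.0574)] / (0.15−0.0574)
   = 1.20 × 1.7179 / 0.0926 = 22.2622

$22.26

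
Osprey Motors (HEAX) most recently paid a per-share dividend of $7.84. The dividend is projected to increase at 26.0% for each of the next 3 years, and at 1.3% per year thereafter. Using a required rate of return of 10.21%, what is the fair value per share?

Two-stage DDM. Project D₁…D_3 at 0.26, terminal growth 0.013, discount at r = 0.1021.
D_1 = 9.8784
D_2 = 12.4468
D_3 = 15.6829
Terminal value at t=3: TV = D_4/(r−g) = 15.8868/(0.1021−0.013) = 178.3033
P₀ = 9.8784/(1+0.1021)^1 + 12.4468/(1+0.1021)^2 + 15.6829/(1+0.1021)^3 + 178.3033/(1+0.1021)^3 = 164.1239

$164.12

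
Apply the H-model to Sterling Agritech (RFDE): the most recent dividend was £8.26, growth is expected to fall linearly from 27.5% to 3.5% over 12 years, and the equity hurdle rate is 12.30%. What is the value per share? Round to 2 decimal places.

H-model: P₀ = D₀[(1+g_L) + H(g_S−g_L)]/(r−g_L), with H = 12/2 = 6.
P₀ = 8.26 × [(1+0.035) + 6×(0.275−0.035)] / (0.123−0.035)
   = 8.26 × 2.4750 / 0.088 = 232.3125

£232.31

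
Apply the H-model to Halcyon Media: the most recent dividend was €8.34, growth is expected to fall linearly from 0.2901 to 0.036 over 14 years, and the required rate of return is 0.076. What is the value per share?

€586.86

H-model: P₀ = D₀[(1+g_L) + H(g_S−g_L)]/(r−g_L), with H = 14/2 = 7.
P₀ = 8.34 × [(1+0.036) + 7×(0.2901−0.036)] / (0.076−0.036)
   = 8.34 × 2.8147 / 0.04 = 586.8650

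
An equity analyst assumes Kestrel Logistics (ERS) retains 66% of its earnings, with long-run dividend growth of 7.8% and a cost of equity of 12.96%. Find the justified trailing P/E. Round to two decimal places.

7.10

Payout ratio b = 1 − 0.66 = 0.34.
Justified trailing P/E = b(1+g)/(r−g) = 0.34×(1+0.078)/(0.1296−0.078) = 7.1031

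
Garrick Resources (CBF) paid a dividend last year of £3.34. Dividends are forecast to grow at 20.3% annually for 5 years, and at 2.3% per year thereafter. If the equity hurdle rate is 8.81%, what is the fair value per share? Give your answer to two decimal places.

£109.50

Two-stage DDM. Project D₁…D_5 at 0.203, terminal growth 0.023, discount at r = 0.0881.
D_1 = 4.0180
D_2 = 4.8337
D_3 = 5.8149
D_4 = 6.9953
D_5 = 8.4154
Terminal value at t=5: TV = D_6/(r−g) = 8.6090/(0.0881−0.023) = 132.2420
P₀ = 4.0180/(1+0.0881)^1 + 4.8337/(1+0.0881)^2 + 5.8149/(1+0.0881)^3 + 6.9953/(1+0.0881)^4 + 8.4154/(1+0.0881)^5 + 132.2420/(1+0.0881)^5 = 109.4980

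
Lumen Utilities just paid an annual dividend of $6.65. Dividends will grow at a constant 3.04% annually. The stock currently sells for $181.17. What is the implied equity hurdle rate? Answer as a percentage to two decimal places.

Rearranging the constant-growth DDM: r = D₁/P₀ + g.
D₁ = 6.65 × (1 + 0.0304) = 6.8522.
r = 6.8522 / 181.17 + 0.0304 = 0.03782 + 0.0304 = 0.06822

6.82%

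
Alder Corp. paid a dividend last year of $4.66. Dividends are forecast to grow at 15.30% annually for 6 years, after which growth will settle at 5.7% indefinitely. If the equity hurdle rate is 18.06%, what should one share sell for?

Two-stage DDM. Project D₁…D_6 at 0.153, terminal growth 0.057, discount at r = 0.1806.
D_1 = 5.3730
D_2 = 6.1950
D_3 = 7.1429
D_4 = 8.2357
D_5 = 9.4958
D_6 = 10.9487
Terminal value at t=6: TV = D_7/(r−g) = 11.5728/(0.1806−0.057) = 93.6307
P₀ = 5.3730/(1+0.1806)^1 + 6.1950/(1+0.1806)^2 + 7.1429/(1+0.1806)^3 + 8.2357/(1+0.1806)^4 + 9.4958/(1+0.1806)^5 + 10.9487/(1+0.1806)^6 + 93.6307/(1+0.1806)^6 = 60.3375

$60.34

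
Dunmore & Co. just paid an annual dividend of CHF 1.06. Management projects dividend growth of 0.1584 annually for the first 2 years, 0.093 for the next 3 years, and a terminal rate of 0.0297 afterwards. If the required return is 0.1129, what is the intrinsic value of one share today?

Three-stage DDM. Project D₁…D_5; terminal Gordon value at t=5 with g = 0.0297; discount at r = 0.1129.
D_1 = 1.2279
D_2 = 1.4224
D_3 = 1.5547
D_4 = 1.6993
D_5 = 1.8573
TV_5 = 1.9125/(0.1129−0.0297) = 22.9864
P₀ = Σ Dₜ/(1+r)ᵗ + TV_5/(1+r)^5 = 19.0399

CHF 19.04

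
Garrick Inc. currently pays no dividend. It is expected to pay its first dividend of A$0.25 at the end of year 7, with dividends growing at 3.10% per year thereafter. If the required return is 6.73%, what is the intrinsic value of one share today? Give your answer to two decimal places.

Deferred-dividend DDM. At t=6 the remaining stream is a growing perpetuity with first payment D_7 = 0.25.
V_6 = D_7/(r−g) = 0.25/(0.0673−0.031) = 6.8871
P₀ = V_6/(1+r)^6 = 6.8871/(1+0.0673)^6 = 4.6592

A$4.66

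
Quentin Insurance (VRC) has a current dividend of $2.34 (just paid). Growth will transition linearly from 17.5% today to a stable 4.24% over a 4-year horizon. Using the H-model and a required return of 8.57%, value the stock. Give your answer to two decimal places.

H-model: P₀ = D₀[(1+g_L) + H(g_S−g_L)]/(r−g_L), with H = 4/2 = 2.
P₀ = 2.34 × [(1+0.0424) + 2×(0.175−0.0424)] / (0.0857−0.0424)
   = 2.34 × 1.3076 / 0.0433 = 70.6648

$70.66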